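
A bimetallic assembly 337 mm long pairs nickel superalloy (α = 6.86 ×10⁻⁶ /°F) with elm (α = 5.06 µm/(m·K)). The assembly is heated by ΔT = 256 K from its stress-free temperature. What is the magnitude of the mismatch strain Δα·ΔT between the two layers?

nickel superalloy: α = 6.86×10⁻⁶/°F × 9/5 = 12.3×10⁻⁶/K.
Δα = |12.3 − 5.06|×10⁻⁶/K = 7.29×10⁻⁶/K.
Mismatch strain = Δα·ΔT = 7.29×10⁻⁶ × 256.0 = 1.87×10⁻³.

1.87×10⁻³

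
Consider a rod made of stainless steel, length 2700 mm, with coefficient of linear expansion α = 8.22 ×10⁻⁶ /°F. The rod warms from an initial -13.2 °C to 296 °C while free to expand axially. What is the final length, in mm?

Convert α: 8.22×10⁻⁶/°F × (9/5) = 14.8×10⁻⁶/K.
ΔT = 296 − (-13.2) = 309.2 K.
ΔL = α·L₀·ΔT = 14.8×10⁻⁶ × 2700 mm × 309.2 K = 12.4 mm.
L = L₀ + ΔL = 2700 + 12.4 = 2712.4 mm.

2712.4 mm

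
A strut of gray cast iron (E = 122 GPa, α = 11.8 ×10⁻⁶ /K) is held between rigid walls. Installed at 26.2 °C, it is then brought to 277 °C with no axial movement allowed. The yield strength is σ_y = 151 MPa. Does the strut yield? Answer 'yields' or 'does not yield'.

yields

ΔT = 250.8 K. Constrained thermal stress σ = E·α·ΔT = 122.0×10³ MPa × 11.8×10⁻⁶ × 250.8 = 361 MPa (compressive).
Compare to σ_y = 151 MPa: σ ≥ σ_y, so it yields.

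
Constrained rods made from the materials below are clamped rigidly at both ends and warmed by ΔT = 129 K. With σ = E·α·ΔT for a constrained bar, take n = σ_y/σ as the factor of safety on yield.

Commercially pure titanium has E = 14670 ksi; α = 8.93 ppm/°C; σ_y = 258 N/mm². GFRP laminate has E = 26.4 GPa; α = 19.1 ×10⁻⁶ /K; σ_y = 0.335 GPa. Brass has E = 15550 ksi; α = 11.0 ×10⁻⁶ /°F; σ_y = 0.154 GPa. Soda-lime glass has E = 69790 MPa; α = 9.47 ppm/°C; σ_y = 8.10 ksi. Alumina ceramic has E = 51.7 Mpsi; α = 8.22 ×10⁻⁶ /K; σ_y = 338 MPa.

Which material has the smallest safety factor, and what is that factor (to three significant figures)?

With everything in SI (GPa, ×10⁻⁶/K, MPa):
  commercially pure titanium: E = 101.1, α = 8.93, σ_y = 258.0 → σ = 117 MPa, n = 2.21
  GFRP laminate: E = 26.40, α = 19.1, σ_y = 335.0 → σ = 65.0 MPa, n = 5.15
  brass: E = 107.2, α = 19.8, σ_y = 154.0 → σ = 274 MPa, n = 0.562
  soda-lime glass: E = 69.79, α = 9.47, σ_y = 55.85 → σ = 85.3 MPa, n = 0.655
  alumina ceramic: E = 356.5, α = 8.22, σ_y = 338.0 → σ = 378 MPa, n = 0.894
Smallest n: brass with n = 0.562.

brass, n = 0.562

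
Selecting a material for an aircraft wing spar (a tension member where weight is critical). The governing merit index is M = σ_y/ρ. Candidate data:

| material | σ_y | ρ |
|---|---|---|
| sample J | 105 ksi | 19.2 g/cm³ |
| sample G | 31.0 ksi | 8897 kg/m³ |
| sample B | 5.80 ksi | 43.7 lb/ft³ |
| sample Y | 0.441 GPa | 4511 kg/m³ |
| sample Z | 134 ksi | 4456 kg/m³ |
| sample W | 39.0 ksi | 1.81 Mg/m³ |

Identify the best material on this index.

In SI units:
  sample J: σ_y = 723.9 MPa, ρ = 19200 kg/m³
  sample G: σ_y = 213.7 MPa, ρ = 8897 kg/m³
  sample B: σ_y = 39.99 MPa, ρ = 700.0 kg/m³
  sample Y: σ_y = 441.0 MPa, ρ = 4511 kg/m³
  sample Z: σ_y = 923.9 MPa, ρ = 4456 kg/m³
  sample W: σ_y = 268.9 MPa, ρ = 1810 kg/m³
  sample Z: M = 207 kN·m/kg
  sample W: M = 149 kN·m/kg
  sample Y: M = 97.8 kN·m/kg
  sample B: M = 57.1 kN·m/kg
  sample J: M = 37.7 kN·m/kg
  sample G: M = 24.0 kN·m/kg
Highest index: sample Z.

sample Z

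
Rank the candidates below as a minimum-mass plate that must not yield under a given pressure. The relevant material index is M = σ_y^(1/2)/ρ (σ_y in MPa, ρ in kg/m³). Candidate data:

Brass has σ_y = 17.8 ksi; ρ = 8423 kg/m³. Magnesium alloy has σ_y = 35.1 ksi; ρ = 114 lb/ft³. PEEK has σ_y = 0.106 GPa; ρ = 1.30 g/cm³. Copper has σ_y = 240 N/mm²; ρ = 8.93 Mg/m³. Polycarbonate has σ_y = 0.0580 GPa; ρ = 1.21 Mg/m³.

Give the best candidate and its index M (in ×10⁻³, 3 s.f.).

magnesium alloy, M = 8.52×10⁻³

Convert each candidate to consistent units, then evaluate M:
  brass: σ_y = 122.7 MPa, ρ = 8423 kg/m³
  magnesium alloy: σ_y = 242.0 MPa, ρ = 1826 kg/m³
  PEEK: σ_y = 106.0 MPa, ρ = 1300 kg/m³
  copper: σ_y = 240.0 MPa, ρ = 8930 kg/m³
  polycarbonate: σ_y = 58.00 MPa, ρ = 1210 kg/m³
  magnesium alloy: M = 8.52×10⁻³
  PEEK: M = 7.92×10⁻³
  polycarbonate: M = 6.29×10⁻³
  copper: M = 1.73×10⁻³
  brass: M = 1.32×10⁻³
Highest index: magnesium alloy.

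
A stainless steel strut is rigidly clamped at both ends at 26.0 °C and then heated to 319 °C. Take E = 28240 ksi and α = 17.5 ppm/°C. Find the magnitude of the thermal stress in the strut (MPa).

998 MPa

E = 28240 ksi = 194.7 GPa.
ΔT = 293.0 K. Constrained thermal stress σ = E·α·ΔT = 194.7×10³ MPa × 17.5×10⁻⁶ × 293.0 = 998 MPa (compressive).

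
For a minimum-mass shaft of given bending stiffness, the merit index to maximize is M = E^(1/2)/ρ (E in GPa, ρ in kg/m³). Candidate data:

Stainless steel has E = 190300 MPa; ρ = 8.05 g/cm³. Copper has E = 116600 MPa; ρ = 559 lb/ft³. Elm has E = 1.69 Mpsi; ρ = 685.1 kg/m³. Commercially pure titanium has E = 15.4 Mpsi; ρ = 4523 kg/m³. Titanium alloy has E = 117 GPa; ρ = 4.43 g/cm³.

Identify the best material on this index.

elm

Putting every candidate on a common basis:
  stainless steel: E = 190.3 GPa, ρ = 8050 kg/m³
  copper: E = 116.6 GPa, ρ = 8954 kg/m³
  elm: E = 11.65 GPa, ρ = 685.1 kg/m³
  commercially pure titanium: E = 106.2 GPa, ρ = 4523 kg/m³
  titanium alloy: E = 117.0 GPa, ρ = 4430 kg/m³
  elm: M = 4.98×10⁻³
  titanium alloy: M = 2.44×10⁻³
  commercially pure titanium: M = 2.28×10⁻³
  stainless steel: M = 1.71×10⁻³
  copper: M = 1.21×10⁻³
Highest index: elm.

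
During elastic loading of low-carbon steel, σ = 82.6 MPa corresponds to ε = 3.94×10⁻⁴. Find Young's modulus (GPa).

E = σ/ε = 82.6 MPa / 3.94×10⁻⁴ = 209600 MPa = 210 GPa.

210 GPa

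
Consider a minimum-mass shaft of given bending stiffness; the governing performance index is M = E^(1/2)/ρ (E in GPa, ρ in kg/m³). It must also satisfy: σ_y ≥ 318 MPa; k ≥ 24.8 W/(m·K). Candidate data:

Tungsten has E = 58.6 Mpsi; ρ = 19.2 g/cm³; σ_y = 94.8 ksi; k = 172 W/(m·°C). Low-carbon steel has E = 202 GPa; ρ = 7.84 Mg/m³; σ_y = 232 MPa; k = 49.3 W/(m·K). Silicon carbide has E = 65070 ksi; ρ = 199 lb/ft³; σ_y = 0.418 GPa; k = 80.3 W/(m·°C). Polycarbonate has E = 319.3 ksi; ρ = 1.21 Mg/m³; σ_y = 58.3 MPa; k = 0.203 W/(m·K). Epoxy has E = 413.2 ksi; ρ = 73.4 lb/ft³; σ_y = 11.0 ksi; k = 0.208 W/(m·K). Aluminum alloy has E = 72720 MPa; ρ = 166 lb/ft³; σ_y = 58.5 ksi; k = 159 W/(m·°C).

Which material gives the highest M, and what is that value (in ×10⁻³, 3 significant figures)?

Screen on constraints: σ_y ≥ 318 MPa; k ≥ 24.8 W/(m·K). Survivors: tungsten, silicon carbide, aluminum alloy.
Putting every candidate on a common basis:
  tungsten: E = 404.0 GPa, ρ = 19200 kg/m³
  silicon carbide: E = 448.6 GPa, ρ = 3188 kg/m³
  aluminum alloy: E = 72.72 GPa, ρ = 2659 kg/m³
  silicon carbide: M = 6.64×10⁻³
  aluminum alloy: M = 3.21×10⁻³
  tungsten: M = 1.05×10⁻³
The maximum is for silicon carbide.

silicon carbide, M = 6.64×10⁻³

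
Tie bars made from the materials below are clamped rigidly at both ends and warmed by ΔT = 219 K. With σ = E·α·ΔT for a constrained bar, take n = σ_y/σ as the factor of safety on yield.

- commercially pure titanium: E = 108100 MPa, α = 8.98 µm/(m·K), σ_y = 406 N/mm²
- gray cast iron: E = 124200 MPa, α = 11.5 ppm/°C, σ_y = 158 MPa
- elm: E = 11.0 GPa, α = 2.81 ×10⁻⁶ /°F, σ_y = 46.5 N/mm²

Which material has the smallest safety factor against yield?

With everything in SI (GPa, ×10⁻⁶/K, MPa):
  commercially pure titanium: E = 108.1, α = 8.98, σ_y = 406.0 → σ = 213 MPa, n = 1.91
  gray cast iron: E = 124.2, α = 11.5, σ_y = 158.0 → σ = 313 MPa, n = 0.505
  elm: E = 11.00, α = 5.06, σ_y = 46.50 → σ = 12.2 MPa, n = 3.82
The minimum is gray cast iron at n = 0.505.

gray cast iron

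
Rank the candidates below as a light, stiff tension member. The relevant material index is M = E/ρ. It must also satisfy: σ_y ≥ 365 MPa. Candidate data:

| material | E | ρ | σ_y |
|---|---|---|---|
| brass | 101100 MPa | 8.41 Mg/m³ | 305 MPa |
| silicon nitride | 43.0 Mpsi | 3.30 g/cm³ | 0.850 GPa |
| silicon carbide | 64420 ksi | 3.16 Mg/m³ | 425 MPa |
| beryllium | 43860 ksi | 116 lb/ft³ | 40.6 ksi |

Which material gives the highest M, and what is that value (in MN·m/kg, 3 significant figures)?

silicon carbide, M = 141 MN·m/kg

Screen on constraints: σ_y ≥ 365 MPa. Survivors: silicon nitride, silicon carbide.
After converting to SI:
  silicon nitride: E = 296.5 GPa, ρ = 3300 kg/m³
  silicon carbide: E = 444.2 GPa, ρ = 3160 kg/m³
  silicon carbide: M = 141 MN·m/kg
  silicon nitride: M = 89.8 MN·m/kg
Silicon carbide has the largest M.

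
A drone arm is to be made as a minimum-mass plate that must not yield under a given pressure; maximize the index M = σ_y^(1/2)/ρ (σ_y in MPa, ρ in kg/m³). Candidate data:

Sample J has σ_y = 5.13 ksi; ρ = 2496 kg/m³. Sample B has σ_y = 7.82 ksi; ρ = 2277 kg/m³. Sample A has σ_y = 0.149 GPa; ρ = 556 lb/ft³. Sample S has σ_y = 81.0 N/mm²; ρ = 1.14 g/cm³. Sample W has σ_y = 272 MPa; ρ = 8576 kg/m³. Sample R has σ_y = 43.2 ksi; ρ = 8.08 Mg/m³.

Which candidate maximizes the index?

sample S

After converting to SI:
  sample J: σ_y = 35.37 MPa, ρ = 2496 kg/m³
  sample B: σ_y = 53.92 MPa, ρ = 2277 kg/m³
  sample A: σ_y = 149.0 MPa, ρ = 8906 kg/m³
  sample S: σ_y = 81.00 MPa, ρ = 1140 kg/m³
  sample W: σ_y = 272.0 MPa, ρ = 8576 kg/m³
  sample R: σ_y = 297.9 MPa, ρ = 8080 kg/m³
  sample S: M = 7.89×10⁻³
  sample B: M = 3.22×10⁻³
  sample J: M = 2.38×10⁻³
  sample R: M = 2.14×10⁻³
  sample W: M = 1.92×10⁻³
  sample A: M = 1.37×10⁻³
Sample S has the largest M.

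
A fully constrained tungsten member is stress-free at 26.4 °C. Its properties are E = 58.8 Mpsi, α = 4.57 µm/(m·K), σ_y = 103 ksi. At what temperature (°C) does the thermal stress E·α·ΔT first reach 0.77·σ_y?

E = 58.8 Mpsi = 405.4 GPa.
σ_y = 103 ksi = 710.2 MPa.
E·α·ΔT = 546.8 MPa ⇒ ΔT = 546.8 / (405.4×10³ × 4.57×10⁻⁶) = 295.1 K.
T = 26.4 + 295.1 = 321.5 °C.

322 °C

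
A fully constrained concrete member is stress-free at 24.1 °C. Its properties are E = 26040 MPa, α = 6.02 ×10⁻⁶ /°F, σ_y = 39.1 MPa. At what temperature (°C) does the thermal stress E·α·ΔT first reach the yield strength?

E = 26040 MPa = 26.04 GPa.
α = 6.02×10⁻⁶/°F × 9/5 = 10.8×10⁻⁶/K.
E·α·ΔT = 39.10 MPa ⇒ ΔT = 39.10 / (26.04×10³ × 10.8×10⁻⁶) = 138.6 K.
T = 24.1 + 138.6 = 162.7 °C.

163 °C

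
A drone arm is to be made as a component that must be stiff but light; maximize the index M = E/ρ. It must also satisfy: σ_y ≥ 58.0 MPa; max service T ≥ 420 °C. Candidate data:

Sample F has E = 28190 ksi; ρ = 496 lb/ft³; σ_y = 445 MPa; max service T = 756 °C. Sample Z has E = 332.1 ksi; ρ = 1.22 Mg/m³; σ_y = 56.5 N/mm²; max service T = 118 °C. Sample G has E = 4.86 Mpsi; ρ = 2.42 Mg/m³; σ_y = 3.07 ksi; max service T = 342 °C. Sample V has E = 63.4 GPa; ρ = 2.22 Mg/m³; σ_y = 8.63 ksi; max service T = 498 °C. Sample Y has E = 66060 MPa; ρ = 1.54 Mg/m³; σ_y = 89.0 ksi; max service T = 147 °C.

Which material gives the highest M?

Screen on constraints: σ_y ≥ 58.0 MPa; max service T ≥ 420 °C. Survivors: sample F, sample V.
Convert each candidate to consistent units, then evaluate M:
  sample F: E = 194.4 GPa, ρ = 7945 kg/m³
  sample V: E = 63.40 GPa, ρ = 2220 kg/m³
  sample V: M = 28.6 MN·m/kg
  sample F: M = 24.5 MN·m/kg
Sample V has the largest M.

sample V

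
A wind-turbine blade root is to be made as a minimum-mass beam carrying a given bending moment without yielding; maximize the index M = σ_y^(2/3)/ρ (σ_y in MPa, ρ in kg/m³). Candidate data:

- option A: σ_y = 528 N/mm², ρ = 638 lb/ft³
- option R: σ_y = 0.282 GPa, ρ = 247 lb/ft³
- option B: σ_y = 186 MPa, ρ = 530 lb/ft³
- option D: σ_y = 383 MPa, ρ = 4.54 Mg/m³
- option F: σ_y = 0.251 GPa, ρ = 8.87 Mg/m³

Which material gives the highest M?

In SI units:
  option A: σ_y = 528.0 MPa, ρ = 10220 kg/m³
  option R: σ_y = 282.0 MPa, ρ = 3957 kg/m³
  option B: σ_y = 186.0 MPa, ρ = 8490 kg/m³
  option D: σ_y = 383.0 MPa, ρ = 4540 kg/m³
  option F: σ_y = 251.0 MPa, ρ = 8870 kg/m³
  option D: M = 11.6×10⁻³
  option R: M = 10.9×10⁻³
  option A: M = 6.39×10⁻³
  option F: M = 4.49×10⁻³
  option B: M = 3.84×10⁻³
Option D ranks first.

option D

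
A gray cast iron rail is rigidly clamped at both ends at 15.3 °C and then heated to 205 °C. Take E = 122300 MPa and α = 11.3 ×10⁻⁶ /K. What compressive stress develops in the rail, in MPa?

262 MPa

E = 122300 MPa = 122.3 GPa.
ΔT = 189.7 K. Constrained thermal stress σ = E·α·ΔT = 122.3×10³ MPa × 11.3×10⁻⁶ × 189.7 = 262 MPa (compressive).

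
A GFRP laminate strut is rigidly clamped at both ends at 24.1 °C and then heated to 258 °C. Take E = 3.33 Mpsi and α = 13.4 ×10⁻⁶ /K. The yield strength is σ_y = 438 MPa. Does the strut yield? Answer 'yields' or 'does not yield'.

E = 3.33 Mpsi = 22.96 GPa.
ΔT = 233.9 K. Constrained thermal stress σ = E·α·ΔT = 22.96×10³ MPa × 13.4×10⁻⁶ × 233.9 = 72.0 MPa (compressive).
Compare to σ_y = 438 MPa: σ < σ_y, so it does not yield.

does not yield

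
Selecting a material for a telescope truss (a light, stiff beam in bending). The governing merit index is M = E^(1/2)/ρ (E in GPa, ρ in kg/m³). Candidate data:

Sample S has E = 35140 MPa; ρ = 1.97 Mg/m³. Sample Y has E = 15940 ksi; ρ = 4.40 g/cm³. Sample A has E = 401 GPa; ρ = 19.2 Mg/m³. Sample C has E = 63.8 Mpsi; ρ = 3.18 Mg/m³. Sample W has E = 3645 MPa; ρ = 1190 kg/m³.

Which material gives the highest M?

sample C

Convert each candidate to consistent units, then evaluate M:
  sample S: E = 35.14 GPa, ρ = 1970 kg/m³
  sample Y: E = 109.9 GPa, ρ = 4400 kg/m³
  sample A: E = 401.0 GPa, ρ = 19200 kg/m³
  sample C: E = 439.9 GPa, ρ = 3180 kg/m³
  sample W: E = 3.645 GPa, ρ = 1190 kg/m³
  sample C: M = 6.60×10⁻³
  sample S: M = 3.01×10⁻³
  sample Y: M = 2.38×10⁻³
  sample W: M = 1.60×10⁻³
  sample A: M = 1.04×10⁻³
The maximum is for sample C.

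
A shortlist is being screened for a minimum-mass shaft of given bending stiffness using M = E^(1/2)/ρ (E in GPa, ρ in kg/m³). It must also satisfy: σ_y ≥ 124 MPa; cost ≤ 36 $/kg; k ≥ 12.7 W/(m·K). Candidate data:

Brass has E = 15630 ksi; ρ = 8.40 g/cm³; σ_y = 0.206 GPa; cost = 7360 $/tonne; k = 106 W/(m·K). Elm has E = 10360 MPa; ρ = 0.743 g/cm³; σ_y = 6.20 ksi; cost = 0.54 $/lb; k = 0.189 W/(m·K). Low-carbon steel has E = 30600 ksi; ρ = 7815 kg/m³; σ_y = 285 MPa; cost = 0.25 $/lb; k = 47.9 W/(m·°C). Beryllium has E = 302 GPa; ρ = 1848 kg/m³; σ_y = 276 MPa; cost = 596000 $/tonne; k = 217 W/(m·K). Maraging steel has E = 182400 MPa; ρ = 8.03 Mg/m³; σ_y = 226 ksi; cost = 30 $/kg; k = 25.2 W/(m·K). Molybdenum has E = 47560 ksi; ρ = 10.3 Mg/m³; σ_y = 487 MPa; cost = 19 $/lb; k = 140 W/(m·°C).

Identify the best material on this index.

Screen on constraints: σ_y ≥ 124 MPa; cost ≤ 36 $/kg; k ≥ 12.7 W/(m·K). Survivors: brass, low-carbon steel, maraging steel.
In SI units:
  brass: E = 107.8 GPa, ρ = 8400 kg/m³
  low-carbon steel: E = 211.0 GPa, ρ = 7815 kg/m³
  maraging steel: E = 182.4 GPa, ρ = 8030 kg/m³
  low-carbon steel: M = 1.86×10⁻³
  maraging steel: M = 1.68×10⁻³
  brass: M = 1.24×10⁻³
Low-carbon steel ranks first.

low-carbon steel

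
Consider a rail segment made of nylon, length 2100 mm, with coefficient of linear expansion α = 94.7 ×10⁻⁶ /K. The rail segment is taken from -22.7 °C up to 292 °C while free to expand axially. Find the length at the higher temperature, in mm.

2162.6 mm

ΔT = 292 − (-22.7) = 314.7 K.
ΔL = α·L₀·ΔT = 94.7×10⁻⁶ × 2100 mm × 314.7 K = 62.6 mm.
L = L₀ + ΔL = 2100 + 62.6 = 2162.6 mm.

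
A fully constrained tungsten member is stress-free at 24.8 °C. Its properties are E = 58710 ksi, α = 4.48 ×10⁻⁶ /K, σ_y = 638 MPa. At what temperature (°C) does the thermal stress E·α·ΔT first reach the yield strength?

E = 58710 ksi = 404.8 GPa.
E·α·ΔT = 638.0 MPa ⇒ ΔT = 638.0 / (404.8×10³ × 4.48×10⁻⁶) = 351.8 K.
T = 24.8 + 351.8 = 376.6 °C.

377 °C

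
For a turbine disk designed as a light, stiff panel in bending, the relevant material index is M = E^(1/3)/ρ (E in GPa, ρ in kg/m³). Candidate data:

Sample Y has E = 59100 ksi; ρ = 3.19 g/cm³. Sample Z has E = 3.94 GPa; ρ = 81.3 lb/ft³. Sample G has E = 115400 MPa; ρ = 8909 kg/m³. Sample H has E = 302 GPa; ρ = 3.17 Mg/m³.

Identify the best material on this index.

In SI units:
  sample Y: E = 407.5 GPa, ρ = 3190 kg/m³
  sample Z: E = 3.940 GPa, ρ = 1302 kg/m³
  sample G: E = 115.4 GPa, ρ = 8909 kg/m³
  sample H: E = 302.0 GPa, ρ = 3170 kg/m³
  sample Y: M = 2.32×10⁻³
  sample H: M = 2.12×10⁻³
  sample Z: M = 1.21×10⁻³
  sample G: M = 0.546×10⁻³
Sample Y has the largest M.

sample Y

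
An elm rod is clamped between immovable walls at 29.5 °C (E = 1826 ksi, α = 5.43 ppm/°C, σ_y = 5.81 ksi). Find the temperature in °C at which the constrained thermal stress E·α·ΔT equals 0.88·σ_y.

E = 1826 ksi = 12.59 GPa.
σ_y = 5.81 ksi = 40.06 MPa.
E·α·ΔT = 35.25 MPa ⇒ ΔT = 35.25 / (12.59×10³ × 5.43×10⁻⁶) = 515.7 K.
T = 29.5 + 515.7 = 545.2 °C.

545 °C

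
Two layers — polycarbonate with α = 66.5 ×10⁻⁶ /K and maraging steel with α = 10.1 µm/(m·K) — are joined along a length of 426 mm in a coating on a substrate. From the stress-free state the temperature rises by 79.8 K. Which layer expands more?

polycarbonate

α(polycarbonate) = 66.5×10⁻⁶/K vs α(maraging steel) = 10.1×10⁻⁶/K.
Higher α expands more for the same ΔT: polycarbonate.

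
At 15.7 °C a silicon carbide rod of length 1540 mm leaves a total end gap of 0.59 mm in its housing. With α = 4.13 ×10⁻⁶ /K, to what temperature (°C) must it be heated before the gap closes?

α·L₀·ΔT = 0.59 mm ⇒ ΔT = 0.59 / (4.13×10⁻⁶ × 1540.0) = 92.76 K.
T = 15.7 + 92.76 = 108.5 °C.

108 °C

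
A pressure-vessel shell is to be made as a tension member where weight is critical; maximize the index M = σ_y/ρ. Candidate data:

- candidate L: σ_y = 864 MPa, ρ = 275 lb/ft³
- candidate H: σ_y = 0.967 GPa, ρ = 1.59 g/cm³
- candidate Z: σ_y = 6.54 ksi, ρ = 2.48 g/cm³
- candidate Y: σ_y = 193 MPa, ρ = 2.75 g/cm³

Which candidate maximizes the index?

candidate H

Normalizing units and computing the index:
  candidate L: σ_y = 864.0 MPa, ρ = 4405 kg/m³
  candidate H: σ_y = 967.0 MPa, ρ = 1590 kg/m³
  candidate Z: σ_y = 45.09 MPa, ρ = 2480 kg/m³
  candidate Y: σ_y = 193.0 MPa, ρ = 2750 kg/m³
  candidate H: M = 608 kN·m/kg
  candidate L: M = 196 kN·m/kg
  candidate Y: M = 70.2 kN·m/kg
  candidate Z: M = 18.2 kN·m/kg
The maximum is for candidate H.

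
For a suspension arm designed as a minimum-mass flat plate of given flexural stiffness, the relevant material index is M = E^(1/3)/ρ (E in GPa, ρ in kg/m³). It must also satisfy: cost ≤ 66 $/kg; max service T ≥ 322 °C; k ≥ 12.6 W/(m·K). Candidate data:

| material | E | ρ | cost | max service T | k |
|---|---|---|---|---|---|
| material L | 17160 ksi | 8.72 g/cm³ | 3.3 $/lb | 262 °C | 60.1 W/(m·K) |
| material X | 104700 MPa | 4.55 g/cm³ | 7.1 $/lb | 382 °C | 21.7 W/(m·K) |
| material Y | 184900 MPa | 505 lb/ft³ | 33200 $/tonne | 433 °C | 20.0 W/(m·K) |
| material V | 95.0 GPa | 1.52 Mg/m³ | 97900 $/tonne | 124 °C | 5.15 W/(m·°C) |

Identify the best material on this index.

material X

Screen on constraints: cost ≤ 66 $/kg; max service T ≥ 322 °C; k ≥ 12.6 W/(m·K). Survivors: material X, material Y.
Normalizing units and computing the index:
  material X: E = 104.7 GPa, ρ = 4550 kg/m³
  material Y: E = 184.9 GPa, ρ = 8089 kg/m³
  material X: M = 1.04×10⁻³
  material Y: M = 0.704×10⁻³
Material X ranks first.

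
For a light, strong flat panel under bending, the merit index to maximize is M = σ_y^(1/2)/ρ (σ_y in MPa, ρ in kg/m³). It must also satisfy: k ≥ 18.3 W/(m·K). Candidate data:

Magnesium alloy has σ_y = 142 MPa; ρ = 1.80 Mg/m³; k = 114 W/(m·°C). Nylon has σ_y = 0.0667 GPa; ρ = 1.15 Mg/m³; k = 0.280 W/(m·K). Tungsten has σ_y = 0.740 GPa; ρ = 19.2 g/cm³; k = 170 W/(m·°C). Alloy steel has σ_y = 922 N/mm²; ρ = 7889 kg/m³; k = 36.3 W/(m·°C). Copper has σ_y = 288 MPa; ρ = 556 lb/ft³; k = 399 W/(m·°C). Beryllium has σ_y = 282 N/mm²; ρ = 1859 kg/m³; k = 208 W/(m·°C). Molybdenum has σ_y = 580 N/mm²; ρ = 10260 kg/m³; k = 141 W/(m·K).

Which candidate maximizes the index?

Screen on constraints: k ≥ 18.3 W/(m·K). Survivors: magnesium alloy, tungsten, alloy steel, copper, beryllium, molybdenum.
In SI units:
  magnesium alloy: σ_y = 142.0 MPa, ρ = 1800 kg/m³
  tungsten: σ_y = 740.0 MPa, ρ = 19200 kg/m³
  alloy steel: σ_y = 922.0 MPa, ρ = 7889 kg/m³
  copper: σ_y = 288.0 MPa, ρ = 8906 kg/m³
  beryllium: σ_y = 282.0 MPa, ρ = 1859 kg/m³
  molybdenum: σ_y = 580.0 MPa, ρ = 10260 kg/m³
  beryllium: M = 9.03×10⁻³
  magnesium alloy: M = 6.62×10⁻³
  alloy steel: M = 3.85×10⁻³
  molybdenum: M = 2.35×10⁻³
  copper: M = 1.91×10⁻³
  tungsten: M = 1.42×10⁻³
Beryllium ranks first.

beryllium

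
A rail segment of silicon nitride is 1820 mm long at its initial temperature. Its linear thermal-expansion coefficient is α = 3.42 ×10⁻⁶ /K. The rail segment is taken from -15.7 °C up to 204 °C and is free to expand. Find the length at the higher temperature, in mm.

ΔT = 204 − (-15.7) = 219.7 K.
ΔL = α·L₀·ΔT = 3.42×10⁻⁶ × 1820 mm × 219.7 K = 1.37 mm.
L = L₀ + ΔL = 1820 + 1.37 = 1821.4 mm.

1821.4 mm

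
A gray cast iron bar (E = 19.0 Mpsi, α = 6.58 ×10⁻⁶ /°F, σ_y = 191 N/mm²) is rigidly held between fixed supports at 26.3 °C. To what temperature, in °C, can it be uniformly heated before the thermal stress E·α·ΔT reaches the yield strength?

E = 19.0 Mpsi = 131.0 GPa.
α = 6.58×10⁻⁶/°F × 9/5 = 11.8×10⁻⁶/K.
σ_y = 191 N/mm² = 191.0 MPa.
E·α·ΔT = 191.0 MPa ⇒ ΔT = 191.0 / (131.0×10³ × 11.8×10⁻⁶) = 123.1 K.
T = 26.3 + 123.1 = 149.4 °C.

149 °C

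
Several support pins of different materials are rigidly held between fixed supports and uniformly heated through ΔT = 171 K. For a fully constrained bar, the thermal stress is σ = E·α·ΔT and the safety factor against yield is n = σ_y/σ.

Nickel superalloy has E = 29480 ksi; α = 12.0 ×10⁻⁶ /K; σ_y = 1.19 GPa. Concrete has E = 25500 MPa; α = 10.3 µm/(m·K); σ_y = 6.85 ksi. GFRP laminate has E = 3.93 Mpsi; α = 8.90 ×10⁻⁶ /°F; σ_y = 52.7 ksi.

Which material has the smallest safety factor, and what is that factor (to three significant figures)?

In consistent units (E in GPa, α in ×10⁻⁶/K, σ_y in MPa):
  nickel superalloy: E = 203.3, α = 12.0, σ_y = 1190 → σ = 417 MPa, n = 2.85
  concrete: E = 25.50, α = 10.3, σ_y = 47.23 → σ = 44.9 MPa, n = 1.05
  GFRP laminate: E = 27.10, α = 16.0, σ_y = 363.4 → σ = 74.2 MPa, n = 4.90
The minimum is concrete at n = 1.05.

concrete, n = 1.05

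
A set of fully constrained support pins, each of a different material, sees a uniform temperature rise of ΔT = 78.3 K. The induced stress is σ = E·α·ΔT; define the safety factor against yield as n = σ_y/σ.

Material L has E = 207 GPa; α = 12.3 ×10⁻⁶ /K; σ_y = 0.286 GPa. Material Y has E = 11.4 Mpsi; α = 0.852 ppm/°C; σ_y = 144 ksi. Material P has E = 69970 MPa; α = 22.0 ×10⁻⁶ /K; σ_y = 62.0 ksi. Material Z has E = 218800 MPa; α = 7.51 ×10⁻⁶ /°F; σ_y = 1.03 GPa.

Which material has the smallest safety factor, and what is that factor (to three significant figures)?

In consistent units (E in GPa, α in ×10⁻⁶/K, σ_y in MPa):
  material L: E = 207.0, α = 12.3, σ_y = 286.0 → σ = 199 MPa, n = 1.43
  material Y: E = 78.60, α = 0.852, σ_y = 992.8 → σ = 5.24 MPa, n = 189
  material P: E = 69.97, α = 22.0, σ_y = 427.5 → σ = 121 MPa, n = 3.55
  material Z: E = 218.8, α = 13.5, σ_y = 1030 → σ = 232 MPa, n = 4.45
Material L has the lowest safety factor, n = 1.43.

material L, n = 1.43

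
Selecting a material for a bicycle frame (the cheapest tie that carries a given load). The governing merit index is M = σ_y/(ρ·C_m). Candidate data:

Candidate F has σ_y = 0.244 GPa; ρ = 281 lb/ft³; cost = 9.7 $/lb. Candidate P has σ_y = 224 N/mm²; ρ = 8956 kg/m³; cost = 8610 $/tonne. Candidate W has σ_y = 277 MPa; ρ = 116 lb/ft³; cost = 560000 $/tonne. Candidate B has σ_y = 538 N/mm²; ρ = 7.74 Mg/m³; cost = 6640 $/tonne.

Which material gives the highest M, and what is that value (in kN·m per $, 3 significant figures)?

Normalizing units and computing the index:
  candidate F: σ_y = 244.0 MPa, ρ = 4501 kg/m³, cost = 21.38 $/kg
  candidate P: σ_y = 224.0 MPa, ρ = 8956 kg/m³, cost = 8.610 $/kg
  candidate W: σ_y = 277.0 MPa, ρ = 1858 kg/m³, cost = 560.0 $/kg
  candidate B: σ_y = 538.0 MPa, ρ = 7740 kg/m³, cost = 6.640 $/kg
  candidate B: M = 10.5 kN·m per $
  candidate P: M = 2.90 kN·m per $
  candidate F: M = 2.53 kN·m per $
  candidate W: M = 0.266 kN·m per $
Candidate B has the largest M.

candidate B, M = 10.5 kN·m per $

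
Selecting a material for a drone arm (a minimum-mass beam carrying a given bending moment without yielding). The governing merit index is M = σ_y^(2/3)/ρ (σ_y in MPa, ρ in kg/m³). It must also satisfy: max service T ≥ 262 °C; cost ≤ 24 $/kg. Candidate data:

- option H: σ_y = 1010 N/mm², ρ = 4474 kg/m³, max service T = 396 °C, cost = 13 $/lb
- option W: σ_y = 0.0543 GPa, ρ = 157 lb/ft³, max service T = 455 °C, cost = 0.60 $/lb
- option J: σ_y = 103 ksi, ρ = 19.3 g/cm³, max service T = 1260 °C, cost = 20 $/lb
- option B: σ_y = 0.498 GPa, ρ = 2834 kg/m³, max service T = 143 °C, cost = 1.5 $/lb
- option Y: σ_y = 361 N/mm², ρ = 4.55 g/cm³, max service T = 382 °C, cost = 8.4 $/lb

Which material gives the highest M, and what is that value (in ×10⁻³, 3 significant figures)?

option Y, M = 11.1×10⁻³

Screen on constraints: max service T ≥ 262 °C; cost ≤ 24 $/kg. Survivors: option W, option Y.
In SI units:
  option W: σ_y = 54.30 MPa, ρ = 2515 kg/m³
  option Y: σ_y = 361.0 MPa, ρ = 4550 kg/m³
  option Y: M = 11.1×10⁻³
  option W: M = 5.70×10⁻³
Highest index: option Y.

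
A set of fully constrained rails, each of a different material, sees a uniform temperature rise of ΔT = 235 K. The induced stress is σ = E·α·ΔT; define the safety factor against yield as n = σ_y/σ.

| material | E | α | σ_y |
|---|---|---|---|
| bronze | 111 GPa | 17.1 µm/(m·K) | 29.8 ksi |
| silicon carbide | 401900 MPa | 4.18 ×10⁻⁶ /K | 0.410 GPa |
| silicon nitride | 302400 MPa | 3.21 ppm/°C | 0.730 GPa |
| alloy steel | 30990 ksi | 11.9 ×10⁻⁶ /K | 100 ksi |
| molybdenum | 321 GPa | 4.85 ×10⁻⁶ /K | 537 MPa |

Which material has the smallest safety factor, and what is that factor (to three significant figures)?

Per material, after unit conversion:
  bronze: E = 111.0, α = 17.1, σ_y = 205.5 → σ = 446 MPa, n = 0.461
  silicon carbide: E = 401.9, α = 4.18, σ_y = 410.0 → σ = 395 MPa, n = 1.04
  silicon nitride: E = 302.4, α = 3.21, σ_y = 730.0 → σ = 228 MPa, n = 3.20
  alloy steel: E = 213.7, α = 11.9, σ_y = 689.5 → σ = 598 MPa, n = 1.15
  molybdenum: E = 321.0, α = 4.85, σ_y = 537.0 → σ = 366 MPa, n = 1.47
Bronze has the lowest safety factor, n = 0.461.

bronze, n = 0.461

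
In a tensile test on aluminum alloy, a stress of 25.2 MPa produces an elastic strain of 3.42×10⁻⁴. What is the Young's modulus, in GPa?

E = σ/ε = 25.2 MPa / 3.42×10⁻⁴ = 73680 MPa = 73.7 GPa.

73.7 GPa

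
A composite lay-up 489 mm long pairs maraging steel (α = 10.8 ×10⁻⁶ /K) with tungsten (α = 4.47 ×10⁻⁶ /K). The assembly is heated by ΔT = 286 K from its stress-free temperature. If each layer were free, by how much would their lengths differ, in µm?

Δα = |10.8 − 4.47|×10⁻⁶/K = 6.33×10⁻⁶/K.
ΔL_mismatch = Δα·L·ΔT = 6.33×10⁻⁶ × 489.0 mm × 286.0 K = 885 µm.

885 µm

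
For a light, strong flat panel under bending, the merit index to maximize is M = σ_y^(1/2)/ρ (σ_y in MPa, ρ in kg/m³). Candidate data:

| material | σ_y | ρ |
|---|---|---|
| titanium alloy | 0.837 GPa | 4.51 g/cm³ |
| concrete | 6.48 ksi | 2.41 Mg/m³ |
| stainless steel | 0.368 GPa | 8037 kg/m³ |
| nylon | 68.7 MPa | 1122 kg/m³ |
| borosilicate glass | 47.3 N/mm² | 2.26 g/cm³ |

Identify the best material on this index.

nylon

After converting to SI:
  titanium alloy: σ_y = 837.0 MPa, ρ = 4510 kg/m³
  concrete: σ_y = 44.68 MPa, ρ = 2410 kg/m³
  stainless steel: σ_y = 368.0 MPa, ρ = 8037 kg/m³
  nylon: σ_y = 68.70 MPa, ρ = 1122 kg/m³
  borosilicate glass: σ_y = 47.30 MPa, ρ = 2260 kg/m³
  nylon: M = 7.39×10⁻³
  titanium alloy: M = 6.41×10⁻³
  borosilicate glass: M = 3.04×10⁻³
  concrete: M = 2.77×10⁻³
  stainless steel: M = 2.39×10⁻³
The maximum is for nylon.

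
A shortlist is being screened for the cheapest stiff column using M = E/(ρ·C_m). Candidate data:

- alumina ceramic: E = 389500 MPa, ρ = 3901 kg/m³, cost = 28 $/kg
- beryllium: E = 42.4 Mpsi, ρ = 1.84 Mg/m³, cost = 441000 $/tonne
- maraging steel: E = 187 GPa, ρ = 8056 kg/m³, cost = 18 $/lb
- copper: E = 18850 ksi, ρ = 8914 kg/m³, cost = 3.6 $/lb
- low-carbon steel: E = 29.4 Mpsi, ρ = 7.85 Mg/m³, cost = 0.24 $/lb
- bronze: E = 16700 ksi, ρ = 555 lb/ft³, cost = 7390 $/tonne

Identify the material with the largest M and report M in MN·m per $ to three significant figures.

After converting to SI:
  alumina ceramic: E = 389.5 GPa, ρ = 3901 kg/m³, cost = 28.00 $/kg
  beryllium: E = 292.3 GPa, ρ = 1840 kg/m³, cost = 441.0 $/kg
  maraging steel: E = 187.0 GPa, ρ = 8056 kg/m³, cost = 39.68 $/kg
  copper: E = 130.0 GPa, ρ = 8914 kg/m³, cost = 7.937 $/kg
  low-carbon steel: E = 202.7 GPa, ρ = 7850 kg/m³, cost = 0.5291 $/kg
  bronze: E = 115.1 GPa, ρ = 8890 kg/m³, cost = 7.390 $/kg
  low-carbon steel: M = 48.8 MN·m per $
  alumina ceramic: M = 3.57 MN·m per $
  copper: M = 1.84 MN·m per $
  bronze: M = 1.75 MN·m per $
  maraging steel: M = 0.585 MN·m per $
  beryllium: M = 0.360 MN·m per $
Low-carbon steel has the largest M.

low-carbon steel, M = 48.8 MN·m per $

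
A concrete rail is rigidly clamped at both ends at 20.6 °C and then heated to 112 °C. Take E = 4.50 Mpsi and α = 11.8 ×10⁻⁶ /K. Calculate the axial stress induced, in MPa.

E = 4.50 Mpsi = 31.03 GPa.
ΔT = 91.40 K. Constrained thermal stress σ = E·α·ΔT = 31.03×10³ MPa × 11.8×10⁻⁶ × 91.40 = 33.5 MPa (compressive).

33.5 MPa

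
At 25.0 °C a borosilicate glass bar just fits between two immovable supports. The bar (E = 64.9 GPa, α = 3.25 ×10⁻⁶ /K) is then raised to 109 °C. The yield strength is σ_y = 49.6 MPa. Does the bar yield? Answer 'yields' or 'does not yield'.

ΔT = 84.00 K. Constrained thermal stress σ = E·α·ΔT = 64.90×10³ MPa × 3.25×10⁻⁶ × 84.00 = 17.7 MPa (compressive).
Compare to σ_y = 49.6 MPa: σ < σ_y, so it does not yield.

does not yield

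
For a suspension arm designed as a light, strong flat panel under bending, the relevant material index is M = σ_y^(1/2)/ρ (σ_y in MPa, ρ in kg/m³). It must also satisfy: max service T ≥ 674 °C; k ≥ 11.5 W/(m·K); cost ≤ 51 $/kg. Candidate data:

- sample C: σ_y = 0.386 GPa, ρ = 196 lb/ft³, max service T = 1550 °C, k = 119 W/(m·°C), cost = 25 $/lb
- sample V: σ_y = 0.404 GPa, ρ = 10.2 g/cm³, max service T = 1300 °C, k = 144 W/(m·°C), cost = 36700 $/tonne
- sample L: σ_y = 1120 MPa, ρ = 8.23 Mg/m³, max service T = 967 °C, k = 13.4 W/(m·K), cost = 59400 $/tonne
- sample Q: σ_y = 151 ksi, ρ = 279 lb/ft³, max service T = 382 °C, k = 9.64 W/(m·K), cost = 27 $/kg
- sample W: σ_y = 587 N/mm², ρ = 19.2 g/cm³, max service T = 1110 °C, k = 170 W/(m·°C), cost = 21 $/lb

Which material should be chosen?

sample V

Screen on constraints: max service T ≥ 674 °C; k ≥ 11.5 W/(m·K); cost ≤ 51 $/kg. Survivors: sample V, sample W.
After converting to SI:
  sample V: σ_y = 404.0 MPa, ρ = 10200 kg/m³
  sample W: σ_y = 587.0 MPa, ρ = 19200 kg/m³
  sample V: M = 1.97×10⁻³
  sample W: M = 1.26×10⁻³
Highest index: sample V.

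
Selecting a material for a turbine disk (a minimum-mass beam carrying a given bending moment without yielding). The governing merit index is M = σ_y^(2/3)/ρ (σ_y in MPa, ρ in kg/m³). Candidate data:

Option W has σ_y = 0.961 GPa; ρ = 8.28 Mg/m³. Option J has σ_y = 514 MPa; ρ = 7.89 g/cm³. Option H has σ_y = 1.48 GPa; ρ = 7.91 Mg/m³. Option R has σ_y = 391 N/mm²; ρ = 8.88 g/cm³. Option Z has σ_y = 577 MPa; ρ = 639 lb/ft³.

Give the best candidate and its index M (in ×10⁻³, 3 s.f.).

option H, M = 16.4×10⁻³

Convert each candidate to consistent units, then evaluate M:
  option W: σ_y = 961.0 MPa, ρ = 8280 kg/m³
  option J: σ_y = 514.0 MPa, ρ = 7890 kg/m³
  option H: σ_y = 1480 MPa, ρ = 7910 kg/m³
  option R: σ_y = 391.0 MPa, ρ = 8880 kg/m³
  option Z: σ_y = 577.0 MPa, ρ = 10240 kg/m³
  option H: M = 16.4×10⁻³
  option W: M = 11.8×10⁻³
  option J: M = 8.13×10⁻³
  option Z: M = 6.77×10⁻³
  option R: M = 6.02×10⁻³
Highest index: option H.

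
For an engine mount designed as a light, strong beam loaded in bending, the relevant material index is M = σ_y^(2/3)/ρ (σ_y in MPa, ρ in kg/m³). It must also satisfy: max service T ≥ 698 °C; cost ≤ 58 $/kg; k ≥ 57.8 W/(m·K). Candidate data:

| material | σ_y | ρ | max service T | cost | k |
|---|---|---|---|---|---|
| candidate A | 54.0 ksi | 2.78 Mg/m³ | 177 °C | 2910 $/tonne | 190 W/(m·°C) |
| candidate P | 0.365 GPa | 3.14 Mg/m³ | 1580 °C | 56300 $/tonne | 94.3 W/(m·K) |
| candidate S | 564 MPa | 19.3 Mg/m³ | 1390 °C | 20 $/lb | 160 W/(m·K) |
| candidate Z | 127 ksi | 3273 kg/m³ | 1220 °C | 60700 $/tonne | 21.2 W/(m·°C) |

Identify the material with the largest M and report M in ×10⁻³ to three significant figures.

candidate P, M = 16.3×10⁻³

Screen on constraints: max service T ≥ 698 °C; cost ≤ 58 $/kg; k ≥ 57.8 W/(m·K). Survivors: candidate P, candidate S.
In SI units:
  candidate P: σ_y = 365.0 MPa, ρ = 3140 kg/m³
  candidate S: σ_y = 564.0 MPa, ρ = 19300 kg/m³
  candidate P: M = 16.3×10⁻³
  candidate S: M = 3.54×10⁻³
Candidate P has the largest M.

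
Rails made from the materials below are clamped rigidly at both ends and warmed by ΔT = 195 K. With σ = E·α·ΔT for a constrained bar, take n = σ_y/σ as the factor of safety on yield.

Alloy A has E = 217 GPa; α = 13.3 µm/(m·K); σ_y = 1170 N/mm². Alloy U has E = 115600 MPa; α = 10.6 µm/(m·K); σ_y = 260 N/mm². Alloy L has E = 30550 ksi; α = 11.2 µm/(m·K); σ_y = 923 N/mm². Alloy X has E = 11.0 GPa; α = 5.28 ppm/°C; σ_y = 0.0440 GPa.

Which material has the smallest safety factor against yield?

alloy U

Per material, after unit conversion:
  alloy A: E = 217.0, α = 13.3, σ_y = 1170 → σ = 563 MPa, n = 2.08
  alloy U: E = 115.6, α = 10.6, σ_y = 260.0 → σ = 239 MPa, n = 1.09
  alloy L: E = 210.6, α = 11.2, σ_y = 923.0 → σ = 460 MPa, n = 2.01
  alloy X: E = 11.00, α = 5.28, σ_y = 44.00 → σ = 11.3 MPa, n = 3.89
Smallest n: alloy U with n = 1.09.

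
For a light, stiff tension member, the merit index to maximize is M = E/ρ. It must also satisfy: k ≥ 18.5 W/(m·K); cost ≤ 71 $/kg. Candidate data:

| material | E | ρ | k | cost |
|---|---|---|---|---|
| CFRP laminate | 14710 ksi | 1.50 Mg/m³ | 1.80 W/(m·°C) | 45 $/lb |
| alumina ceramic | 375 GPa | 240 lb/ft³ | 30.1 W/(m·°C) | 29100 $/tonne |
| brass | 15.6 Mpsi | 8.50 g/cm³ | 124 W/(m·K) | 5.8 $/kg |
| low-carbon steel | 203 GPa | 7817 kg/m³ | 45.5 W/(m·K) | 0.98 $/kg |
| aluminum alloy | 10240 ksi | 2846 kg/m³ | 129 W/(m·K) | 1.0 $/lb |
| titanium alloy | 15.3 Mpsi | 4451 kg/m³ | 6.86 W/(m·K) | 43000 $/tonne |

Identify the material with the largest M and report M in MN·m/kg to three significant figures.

Screen on constraints: k ≥ 18.5 W/(m·K); cost ≤ 71 $/kg. Survivors: alumina ceramic, brass, low-carbon steel, aluminum alloy.
In SI units:
  alumina ceramic: E = 375.0 GPa, ρ = 3844 kg/m³
  brass: E = 107.6 GPa, ρ = 8500 kg/m³
  low-carbon steel: E = 203.0 GPa, ρ = 7817 kg/m³
  aluminum alloy: E = 70.60 GPa, ρ = 2846 kg/m³
  alumina ceramic: M = 97.5 MN·m/kg
  low-carbon steel: M = 26.0 MN·m/kg
  aluminum alloy: M = 24.8 MN·m/kg
  brass: M = 12.7 MN·m/kg
The maximum is for alumina ceramic.

alumina ceramic, M = 97.5 MN·m/kg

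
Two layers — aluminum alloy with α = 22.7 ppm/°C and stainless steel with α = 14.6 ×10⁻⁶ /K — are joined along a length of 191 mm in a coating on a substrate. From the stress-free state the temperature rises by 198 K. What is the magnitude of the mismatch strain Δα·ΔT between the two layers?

Δα = |22.7 − 14.6|×10⁻⁶/K = 8.10×10⁻⁶/K.
Mismatch strain = Δα·ΔT = 8.10×10⁻⁶ × 198.0 = 1.60×10⁻³.

1.60×10⁻³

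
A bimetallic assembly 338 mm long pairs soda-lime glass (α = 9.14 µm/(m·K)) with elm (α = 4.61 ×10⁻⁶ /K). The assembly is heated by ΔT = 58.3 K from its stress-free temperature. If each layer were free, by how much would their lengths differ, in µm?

Δα = |9.14 − 4.61|×10⁻⁶/K = 4.53×10⁻⁶/K.
ΔL_mismatch = Δα·L·ΔT = 4.53×10⁻⁶ × 338.0 mm × 58.3 K = 89.3 µm.

89.3 µm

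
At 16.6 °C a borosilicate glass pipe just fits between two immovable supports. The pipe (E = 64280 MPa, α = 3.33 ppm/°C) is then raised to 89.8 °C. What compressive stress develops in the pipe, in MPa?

E = 64280 MPa = 64.28 GPa.
ΔT = 73.20 K. Constrained thermal stress σ = E·α·ΔT = 64.28×10³ MPa × 3.33×10⁻⁶ × 73.20 = 15.7 MPa (compressive).

15.7 MPa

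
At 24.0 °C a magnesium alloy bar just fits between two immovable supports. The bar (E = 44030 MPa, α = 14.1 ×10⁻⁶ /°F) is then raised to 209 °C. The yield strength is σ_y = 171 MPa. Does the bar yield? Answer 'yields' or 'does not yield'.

E = 44030 MPa = 44.03 GPa.
α = 14.1×10⁻⁶/°F × 9/5 = 25.4×10⁻⁶/K.
ΔT = 185.0 K. Constrained thermal stress σ = E·α·ΔT = 44.03×10³ MPa × 25.4×10⁻⁶ × 185.0 = 207 MPa (compressive).
Compare to σ_y = 171 MPa: σ ≥ σ_y, so it yields.

yields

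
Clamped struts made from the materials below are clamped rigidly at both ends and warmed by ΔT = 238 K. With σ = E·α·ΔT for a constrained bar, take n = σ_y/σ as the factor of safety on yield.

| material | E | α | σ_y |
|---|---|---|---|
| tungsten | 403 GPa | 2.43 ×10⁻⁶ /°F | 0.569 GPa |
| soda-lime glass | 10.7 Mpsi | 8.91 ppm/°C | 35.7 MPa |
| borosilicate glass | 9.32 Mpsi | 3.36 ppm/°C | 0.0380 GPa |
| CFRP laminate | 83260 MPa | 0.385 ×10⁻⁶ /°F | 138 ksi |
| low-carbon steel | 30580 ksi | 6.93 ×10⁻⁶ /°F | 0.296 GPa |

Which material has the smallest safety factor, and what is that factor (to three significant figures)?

soda-lime glass, n = 0.228

Per material, after unit conversion:
  tungsten: E = 403.0, α = 4.37, σ_y = 569.0 → σ = 420 MPa, n = 1.36
  soda-lime glass: E = 73.77, α = 8.91, σ_y = 35.70 → σ = 156 MPa, n = 0.228
  borosilicate glass: E = 64.26, α = 3.36, σ_y = 38.00 → σ = 51.4 MPa, n = 0.739
  CFRP laminate: E = 83.26, α = 0.693, σ_y = 951.5 → σ = 13.7 MPa, n = 69.3
  low-carbon steel: E = 210.8, α = 12.5, σ_y = 296.0 → σ = 626 MPa, n = 0.473
The minimum is soda-lime glass at n = 0.228.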